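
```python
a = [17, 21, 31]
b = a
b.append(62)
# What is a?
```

After line 1: a = [17, 21, 31]
After line 2 (b = a is an alias, same object): a = [17, 21, 31], b = [17, 21, 31]
After line 3 (b.append mutates the shared list): a = [17, 21, 31, 62], b = [17, 21, 31, 62]

[17, 21, 31, 62]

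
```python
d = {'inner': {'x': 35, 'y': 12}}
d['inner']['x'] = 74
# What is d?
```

After line 1: d = {'inner': {'x': 35, 'y': 12}}
After line 2 (inner x overwritten): d = {'inner': {'x': 74, 'y': 12}}

{'inner': {'x': 74, 'y': 12}}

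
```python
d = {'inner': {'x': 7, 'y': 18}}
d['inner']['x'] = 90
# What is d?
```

After line 1: d = {'inner': {'x': 7, 'y': 18}}
After line 2 (inner x overwritten): d = {'inner': {'x': 90, 'y': 18}}

{'inner': {'x': 90, 'y': 18}}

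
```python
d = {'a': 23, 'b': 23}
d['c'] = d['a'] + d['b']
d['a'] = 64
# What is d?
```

After line 1: d = {'a': 23, 'b': 23}
After line 2 (d['c'] = 23 + 23): d = {'a': 23, 'b': 23, 'c': 46}
After line 3: d = {'a': 64, 'b': 23, 'c': 46}

{'a': 64, 'b': 23, 'c': 46}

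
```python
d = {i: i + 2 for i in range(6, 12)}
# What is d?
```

{6: 8, 7: 9, 8: 10, 9: 11, 10: 12, 11: 13}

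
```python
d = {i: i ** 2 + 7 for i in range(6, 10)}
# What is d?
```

{6: 43, 7: 56, 8: 71, 9: 88}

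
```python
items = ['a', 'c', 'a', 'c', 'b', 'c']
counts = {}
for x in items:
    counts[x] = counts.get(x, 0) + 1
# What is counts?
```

Initial: counts = {}, items = ['a', 'c', 'a', 'c', 'b', 'c']
See 'a': counts = {'a': 1}
See 'c': counts = {'a': 1, 'c': 1}
See 'a': counts = {'a': 2, 'c': 1}
See 'c': counts = {'a': 2, 'c': 2}
See 'b': counts = {'a': 2, 'c': 2, 'b': 1}
See 'c': counts = {'a': 2, 'c': 3, 'b': 1}

{'a': 2, 'c': 3, 'b': 1}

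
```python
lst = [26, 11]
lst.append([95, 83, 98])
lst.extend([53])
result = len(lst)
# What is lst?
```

After line 1: lst = [26, 11]
After line 2 (append adds [95, 83, 98] as single element): lst = [26, 11, [95, 83, 98]]
After line 3 (extend unpacks [53], adds 53): lst = [26, 11, [95, 83, 98], 53]
After line 4: result = len(lst) = 4

[26, 11, [95, 83, 98], 53]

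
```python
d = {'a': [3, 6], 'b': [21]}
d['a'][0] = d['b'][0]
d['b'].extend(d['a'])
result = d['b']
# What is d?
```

After line 1: d = {'a': [3, 6], 'b': [21]}
After line 2 (a[0] = b[0] = 21): d = {'a': [21, 6], 'b': [21]}
After line 3 (b.extend(a) appends [21, 6]): d = {'a': [21, 6], 'b': [21, 21, 6]}
After line 4: result = d['b'] = [21, 21, 6]

{'a': [21, 6], 'b': [21, 21, 6]}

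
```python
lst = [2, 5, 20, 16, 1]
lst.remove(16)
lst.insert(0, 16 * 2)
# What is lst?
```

After line 1: lst = [2, 5, 20, 16, 1]
After line 2 (remove first 16): lst = [2, 5, 20, 1]
After line 3 (insert 32 at index 0): lst = [32, 2, 5, 20, 1]

[32, 2, 5, 20, 1]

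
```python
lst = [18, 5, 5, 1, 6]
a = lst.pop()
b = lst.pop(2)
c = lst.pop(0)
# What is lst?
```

After line 1: lst = [18, 5, 5, 1, 6]
After line 2 (pop() -> a = 6): lst = [18, 5, 5, 1]
After line 3 (pop(2) -> b = 5): lst = [18, 5, 1]
After line 4 (pop(0) -> c = 18): lst = [5, 1]

[5, 1]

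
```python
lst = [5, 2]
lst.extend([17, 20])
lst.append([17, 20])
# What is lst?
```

After line 1: lst = [5, 2]
After line 2 (extend unpacks [17, 20]): lst = [5, 2, 17, 20]
After line 3 (append adds [17, 20] as single element): lst = [5, 2, 17, 20, [17, 20]]

[5, 2, 17, 20, [17, 20]]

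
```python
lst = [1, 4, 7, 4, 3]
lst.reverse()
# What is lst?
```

[3, 4, 7, 4, 1]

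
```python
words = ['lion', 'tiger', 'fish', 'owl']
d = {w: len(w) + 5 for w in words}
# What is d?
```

{'lion': 9, 'tiger': 10, 'fish': 9, 'owl': 8}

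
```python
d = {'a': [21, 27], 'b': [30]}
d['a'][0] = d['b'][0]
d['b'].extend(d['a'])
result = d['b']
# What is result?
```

After line 1: d = {'a': [21, 27], 'b': [30]}
After line 2 (a[0] = b[0] = 30): d = {'a': [30, 27], 'b': [30]}
After line 3 (b.extend(a) appends [30, 27]): d = {'a': [30, 27], 'b': [30, 30, 27]}
After line 4: result = d['b'] = [30, 30, 27]

[30, 30, 27]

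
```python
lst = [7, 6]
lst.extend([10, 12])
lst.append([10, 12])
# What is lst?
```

After line 1: lst = [7, 6]
After line 2 (extend unpacks [10, 12]): lst = [7, 6, 10, 12]
After line 3 (append adds [10, 12] as single element): lst = [7, 6, 10, 12, [10, 12]]

[7, 6, 10, 12, [10, 12]]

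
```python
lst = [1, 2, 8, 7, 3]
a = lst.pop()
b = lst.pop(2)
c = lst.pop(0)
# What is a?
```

After line 1: lst = [1, 2, 8, 7, 3]
After line 2 (pop() -> a = 3): lst = [1, 2, 8, 7]
After line 3 (pop(2) -> b = 8): lst = [1, 2, 7]
After line 4 (pop(0) -> c = 1): lst = [2, 7]

3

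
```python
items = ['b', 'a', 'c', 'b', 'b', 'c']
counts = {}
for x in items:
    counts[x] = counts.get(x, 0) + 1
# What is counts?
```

Initial: counts = {}, items = ['b', 'a', 'c', 'b', 'b', 'c']
See 'b': counts = {'b': 1}
See 'a': counts = {'b': 1, 'a': 1}
See 'c': counts = {'b': 1, 'a': 1, 'c': 1}
See 'b': counts = {'b': 2, 'a': 1, 'c': 1}
See 'b': counts = {'b': 3, 'a': 1, 'c': 1}
See 'c': counts = {'b': 3, 'a': 1, 'c': 2}

{'b': 3, 'a': 1, 'c': 2}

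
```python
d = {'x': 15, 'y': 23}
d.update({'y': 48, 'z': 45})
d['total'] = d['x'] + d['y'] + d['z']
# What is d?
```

After line 1: d = {'x': 15, 'y': 23}
After line 2 (y overwritten, z added): d = {'x': 15, 'y': 48, 'z': 45}
After line 3 (total = 15 + 48 + 45 = 108): d = {'x': 15, 'y': 48, 'z': 45, 'total': 108}

{'x': 15, 'y': 48, 'z': 45, 'total': 108}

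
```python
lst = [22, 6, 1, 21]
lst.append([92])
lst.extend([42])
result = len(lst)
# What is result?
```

After line 1: lst = [22, 6, 1, 21]
After line 2 (append adds [92] as single element): lst = [22, 6, 1, 21, [92]]
After line 3 (extend unpacks [42], adds 42): lst = [22, 6, 1, 21, [92], 42]
After line 4: result = len(lst) = 6

6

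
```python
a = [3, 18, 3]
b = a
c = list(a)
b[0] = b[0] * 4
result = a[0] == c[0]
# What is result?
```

After line 1: a = [3, 18, 3]
After line 2 (b = a, alias): a = [3, 18, 3], b = [3, 18, 3]
After line 3 (c = list(a) is a copy, new object): c = [3, 18, 3]
After line 4 (b[0] = 3 * 4 = 12; mutates shared a/b): a = b = [12, 18, 3], c = [3, 18, 3]
After line 5 (a[0] = 12, c[0] = 3; result = False)

False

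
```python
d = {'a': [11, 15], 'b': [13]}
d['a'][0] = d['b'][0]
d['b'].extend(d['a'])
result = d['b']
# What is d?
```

After line 1: d = {'a': [11, 15], 'b': [13]}
After line 2 (a[0] = b[0] = 13): d = {'a': [13, 15], 'b': [13]}
After line 3 (b.extend(a) appends [13, 15]): d = {'a': [13, 15], 'b': [13, 13, 15]}
After line 4: result = d['b'] = [13, 13, 15]

{'a': [13, 15], 'b': [13, 13, 15]}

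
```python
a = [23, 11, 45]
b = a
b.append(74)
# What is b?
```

After line 1: a = [23, 11, 45]
After line 2 (b = a is an alias, same object): a = [23, 11, 45], b = [23, 11, 45]
After line 3 (b.append mutates the shared list): a = [23, 11, 45, 74], b = [23, 11, 45, 74]

[23, 11, 45, 74]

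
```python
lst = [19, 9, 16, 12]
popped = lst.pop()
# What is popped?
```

12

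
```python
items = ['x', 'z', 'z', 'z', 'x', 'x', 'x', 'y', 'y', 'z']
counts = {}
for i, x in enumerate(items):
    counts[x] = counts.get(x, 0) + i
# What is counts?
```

Initial: counts = {}, items = ['x', 'z', 'z', 'z', 'x', 'x', 'x', 'y', 'y', 'z']
i=0, x='x': counts = {'x': 0}
i=1, x='z': counts = {'x': 0, 'z': 1}
i=2, x='z': counts = {'x': 0, 'z': 3}
i=3, x='z': counts = {'x': 0, 'z': 6}
i=4, x='x': counts = {'x': 4, 'z': 6}
i=5, x='x': counts = {'x': 9, 'z': 6}
i=6, x='x': counts = {'x': 15, 'z': 6}
i=7, x='y': counts = {'x': 15, 'z': 6, 'y': 7}
i=8, x='y': counts = {'x': 15, 'z': 6, 'y': 15}
i=9, x='z': counts = {'x': 15, 'z': 15, 'y': 15}

{'x': 15, 'z': 15, 'y': 15}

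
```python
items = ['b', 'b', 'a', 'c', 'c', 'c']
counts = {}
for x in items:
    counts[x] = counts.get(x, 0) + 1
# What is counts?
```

Initial: counts = {}, items = ['b', 'b', 'a', 'c', 'c', 'c']
See 'b': counts = {'b': 1}
See 'b': counts = {'b': 2}
See 'a': counts = {'b': 2, 'a': 1}
See 'c': counts = {'b': 2, 'a': 1, 'c': 1}
See 'c': counts = {'b': 2, 'a': 1, 'c': 2}
See 'c': counts = {'b': 2, 'a': 1, 'c': 3}

{'b': 2, 'a': 1, 'c': 3}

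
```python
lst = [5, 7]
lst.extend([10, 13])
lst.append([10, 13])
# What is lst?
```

After line 1: lst = [5, 7]
After line 2 (extend unpacks [10, 13]): lst = [5, 7, 10, 13]
After line 3 (append adds [10, 13] as single element): lst = [5, 7, 10, 13, [10, 13]]

[5, 7, 10, 13, [10, 13]]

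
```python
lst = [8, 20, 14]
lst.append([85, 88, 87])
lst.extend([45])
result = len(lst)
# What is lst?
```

After line 1: lst = [8, 20, 14]
After line 2 (append adds [85, 88, 87] as single element): lst = [8, 20, 14, [85, 88, 87]]
After line 3 (extend unpacks [45], adds 45): lst = [8, 20, 14, [85, 88, 87], 45]
After line 4: result = len(lst) = 5

[8, 20, 14, [85, 88, 87], 45]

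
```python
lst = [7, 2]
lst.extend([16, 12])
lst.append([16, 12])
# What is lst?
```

After line 1: lst = [7, 2]
After line 2 (extend unpacks [16, 12]): lst = [7, 2, 16, 12]
After line 3 (append adds [16, 12] as single element): lst = [7, 2, 16, 12, [16, 12]]

[7, 2, 16, 12, [16, 12]]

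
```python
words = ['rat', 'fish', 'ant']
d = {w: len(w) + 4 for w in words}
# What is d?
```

{'rat': 7, 'fish': 8, 'ant': 7}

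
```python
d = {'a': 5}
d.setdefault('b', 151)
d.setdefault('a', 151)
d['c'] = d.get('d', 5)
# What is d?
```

After line 1: d = {'a': 5}
After line 2 (setdefault adds 'b'=151): d = {'a': 5, 'b': 151}
After line 3 (setdefault 'a' no-op, already exists): d = {'a': 5, 'b': 151}
After line 4 (get('d', 5) returns default since 'd' not in d): d = {'a': 5, 'b': 151, 'c': 5}

{'a': 5, 'b': 151, 'c': 5}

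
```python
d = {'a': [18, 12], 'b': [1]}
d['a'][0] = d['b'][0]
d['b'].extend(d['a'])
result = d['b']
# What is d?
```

After line 1: d = {'a': [18, 12], 'b': [1]}
After line 2 (a[0] = b[0] = 1): d = {'a': [1, 12], 'b': [1]}
After line 3 (b.extend(a) appends [1, 12]): d = {'a': [1, 12], 'b': [1, 1, 12]}
After line 4: result = d['b'] = [1, 1, 12]

{'a': [1, 12], 'b': [1, 1, 12]}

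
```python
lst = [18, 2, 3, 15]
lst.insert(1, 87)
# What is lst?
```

[18, 87, 2, 3, 15]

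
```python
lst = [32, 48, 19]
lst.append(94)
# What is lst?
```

[32, 48, 19, 94]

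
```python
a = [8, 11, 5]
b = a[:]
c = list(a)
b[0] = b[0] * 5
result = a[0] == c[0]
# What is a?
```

After line 1: a = [8, 11, 5]
After line 2 (b = a[:], copy): a = [8, 11, 5], b = [8, 11, 5]
After line 3 (c = list(a) is a copy, new object): c = [8, 11, 5]
After line 4 (b[0] = 8 * 5 = 40; only b mutates (copy)): a = [8, 11, 5], b = [40, 11, 5], c = [8, 11, 5]
After line 5 (a[0] = 8, c[0] = 8; result = True)

[8, 11, 5]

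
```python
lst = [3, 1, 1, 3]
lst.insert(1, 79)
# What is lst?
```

[3, 79, 1, 1, 3]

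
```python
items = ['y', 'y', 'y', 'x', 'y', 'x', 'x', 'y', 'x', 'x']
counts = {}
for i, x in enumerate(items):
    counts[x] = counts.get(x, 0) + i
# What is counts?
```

Initial: counts = {}, items = ['y', 'y', 'y', 'x', 'y', 'x', 'x', 'y', 'x', 'x']
i=0, x='y': counts = {'y': 0}
i=1, x='y': counts = {'y': 1}
i=2, x='y': counts = {'y': 3}
i=3, x='x': counts = {'y': 3, 'x': 3}
i=4, x='y': counts = {'y': 7, 'x': 3}
i=5, x='x': counts = {'y': 7, 'x': 8}
i=6, x='x': counts = {'y': 7, 'x': 14}
i=7, x='y': counts = {'y': 14, 'x': 14}
i=8, x='x': counts = {'y': 14, 'x': 22}
i=9, x='x': counts = {'y': 14, 'x': 31}

{'y': 14, 'x': 31}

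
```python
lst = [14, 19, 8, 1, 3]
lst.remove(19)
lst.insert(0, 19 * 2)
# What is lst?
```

After line 1: lst = [14, 19, 8, 1, 3]
After line 2 (remove first 19): lst = [14, 8, 1, 3]
After line 3 (insert 38 at index 0): lst = [38, 14, 8, 1, 3]

[38, 14, 8, 1, 3]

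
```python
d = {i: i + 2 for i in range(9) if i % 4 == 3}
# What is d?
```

{3: 5, 7: 9}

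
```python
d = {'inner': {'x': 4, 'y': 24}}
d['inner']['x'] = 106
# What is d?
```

After line 1: d = {'inner': {'x': 4, 'y': 24}}
After line 2 (inner x overwritten): d = {'inner': {'x': 106, 'y': 24}}

{'inner': {'x': 106, 'y': 24}}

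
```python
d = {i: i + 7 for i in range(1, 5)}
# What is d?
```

{1: 8, 2: 9, 3: 10, 4: 11}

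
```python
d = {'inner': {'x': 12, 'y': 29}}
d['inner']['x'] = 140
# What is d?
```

After line 1: d = {'inner': {'x': 12, 'y': 29}}
After line 2 (inner x overwritten): d = {'inner': {'x': 140, 'y': 29}}

{'inner': {'x': 140, 'y': 29}}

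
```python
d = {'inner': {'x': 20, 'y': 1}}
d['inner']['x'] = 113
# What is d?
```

After line 1: d = {'inner': {'x': 20, 'y': 1}}
After line 2 (inner x overwritten): d = {'inner': {'x': 113, 'y': 1}}

{'inner': {'x': 113, 'y': 1}}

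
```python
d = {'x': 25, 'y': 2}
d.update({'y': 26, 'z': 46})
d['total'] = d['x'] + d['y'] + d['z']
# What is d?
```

After line 1: d = {'x': 25, 'y': 2}
After line 2 (y overwritten, z added): d = {'x': 25, 'y': 26, 'z': 46}
After line 3 (total = 25 + 26 + 46 = 97): d = {'x': 25, 'y': 26, 'z': 46, 'total': 97}

{'x': 25, 'y': 26, 'z': 46, 'total': 97}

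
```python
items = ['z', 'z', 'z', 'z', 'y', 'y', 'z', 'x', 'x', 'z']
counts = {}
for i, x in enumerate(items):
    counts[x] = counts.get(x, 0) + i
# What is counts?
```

Initial: counts = {}, items = ['z', 'z', 'z', 'z', 'y', 'y', 'z', 'x', 'x', 'z']
i=0, x='z': counts = {'z': 0}
i=1, x='z': counts = {'z': 1}
i=2, x='z': counts = {'z': 3}
i=3, x='z': counts = {'z': 6}
i=4, x='y': counts = {'z': 6, 'y': 4}
i=5, x='y': counts = {'z': 6, 'y': 9}
i=6, x='z': counts = {'z': 12, 'y': 9}
i=7, x='x': counts = {'z': 12, 'y': 9, 'x': 7}
i=8, x='x': counts = {'z': 12, 'y': 9, 'x': 15}
i=9, x='z': counts = {'z': 21, 'y': 9, 'x': 15}

{'z': 21, 'y': 9, 'x': 15}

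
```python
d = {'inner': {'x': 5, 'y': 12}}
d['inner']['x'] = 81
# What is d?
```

After line 1: d = {'inner': {'x': 5, 'y': 12}}
After line 2 (inner x overwritten): d = {'inner': {'x': 81, 'y': 12}}

{'inner': {'x': 81, 'y': 12}}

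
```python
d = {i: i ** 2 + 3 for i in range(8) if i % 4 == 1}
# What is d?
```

{1: 4, 5: 28}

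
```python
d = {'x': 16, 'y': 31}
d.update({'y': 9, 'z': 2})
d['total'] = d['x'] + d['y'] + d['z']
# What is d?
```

After line 1: d = {'x': 16, 'y': 31}
After line 2 (y overwritten, z added): d = {'x': 16, 'y': 9, 'z': 2}
After line 3 (total = 16 + 9 + 2 = 27): d = {'x': 16, 'y': 9, 'z': 2, 'total': 27}

{'x': 16, 'y': 9, 'z': 2, 'total': 27}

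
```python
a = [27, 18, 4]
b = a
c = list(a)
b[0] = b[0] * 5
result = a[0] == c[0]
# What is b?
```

After line 1: a = [27, 18, 4]
After line 2 (b = a, alias): a = [27, 18, 4], b = [27, 18, 4]
After line 3 (c = list(a) is a copy, new object): c = [27, 18, 4]
After line 4 (b[0] = 27 * 5 = 135; mutates shared a/b): a = b = [135, 18, 4], c = [27, 18, 4]
After line 5 (a[0] = 135, c[0] = 27; result = False)

[135, 18, 4]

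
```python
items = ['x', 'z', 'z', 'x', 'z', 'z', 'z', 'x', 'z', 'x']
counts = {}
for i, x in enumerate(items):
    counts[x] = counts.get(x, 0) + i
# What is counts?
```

Initial: counts = {}, items = ['x', 'z', 'z', 'x', 'z', 'z', 'z', 'x', 'z', 'x']
i=0, x='x': counts = {'x': 0}
i=1, x='z': counts = {'x': 0, 'z': 1}
i=2, x='z': counts = {'x': 0, 'z': 3}
i=3, x='x': counts = {'x': 3, 'z': 3}
i=4, x='z': counts = {'x': 3, 'z': 7}
i=5, x='z': counts = {'x': 3, 'z': 12}
i=6, x='z': counts = {'x': 3, 'z': 18}
i=7, x='x': counts = {'x': 10, 'z': 18}
i=8, x='z': counts = {'x': 10, 'z': 26}
i=9, x='x': counts = {'x': 19, 'z': 26}

{'x': 19, 'z': 26}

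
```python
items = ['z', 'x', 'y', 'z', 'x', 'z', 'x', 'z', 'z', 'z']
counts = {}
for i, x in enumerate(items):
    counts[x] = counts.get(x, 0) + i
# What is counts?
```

Initial: counts = {}, items = ['z', 'x', 'y', 'z', 'x', 'z', 'x', 'z', 'z', 'z']
i=0, x='z': counts = {'z': 0}
i=1, x='x': counts = {'z': 0, 'x': 1}
i=2, x='y': counts = {'z': 0, 'x': 1, 'y': 2}
i=3, x='z': counts = {'z': 3, 'x': 1, 'y': 2}
i=4, x='x': counts = {'z': 3, 'x': 5, 'y': 2}
i=5, x='z': counts = {'z': 8, 'x': 5, 'y': 2}
i=6, x='x': counts = {'z': 8, 'x': 11, 'y': 2}
i=7, x='z': counts = {'z': 15, 'x': 11, 'y': 2}
i=8, x='z': counts = {'z': 23, 'x': 11, 'y': 2}
i=9, x='z': counts = {'z': 32, 'x': 11, 'y': 2}

{'z': 32, 'x': 11, 'y': 2}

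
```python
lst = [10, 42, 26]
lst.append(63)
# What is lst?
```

[10, 42, 26, 63]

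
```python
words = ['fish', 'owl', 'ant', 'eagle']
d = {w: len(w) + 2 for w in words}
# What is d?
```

{'fish': 6, 'owl': 5, 'ant': 5, 'eagle': 7}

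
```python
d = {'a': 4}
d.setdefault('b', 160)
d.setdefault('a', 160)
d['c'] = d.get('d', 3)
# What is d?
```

After line 1: d = {'a': 4}
After line 2 (setdefault adds 'b'=160): d = {'a': 4, 'b': 160}
After line 3 (setdefault 'a' no-op, already exists): d = {'a': 4, 'b': 160}
After line 4 (get('d', 3) returns default since 'd' not in d): d = {'a': 4, 'b': 160, 'c': 3}

{'a': 4, 'b': 160, 'c': 3}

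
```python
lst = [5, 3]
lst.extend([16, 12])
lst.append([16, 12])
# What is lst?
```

After line 1: lst = [5, 3]
After line 2 (extend unpacks [16, 12]): lst = [5, 3, 16, 12]
After line 3 (append adds [16, 12] as single element): lst = [5, 3, 16, 12, [16, 12]]

[5, 3, 16, 12, [16, 12]]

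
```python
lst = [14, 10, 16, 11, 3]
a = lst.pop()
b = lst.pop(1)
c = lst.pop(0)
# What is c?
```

After line 1: lst = [14, 10, 16, 11, 3]
After line 2 (pop() -> a = 3): lst = [14, 10, 16, 11]
After line 3 (pop(1) -> b = 10): lst = [14, 16, 11]
After line 4 (pop(0) -> c = 14): lst = [16, 11]

14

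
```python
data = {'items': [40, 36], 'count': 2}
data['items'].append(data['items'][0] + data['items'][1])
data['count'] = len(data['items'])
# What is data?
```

After line 1: data = {'items': [40, 36], 'count': 2}
After line 2 (append 40 + 36 = 76): data = {'items': [40, 36, 76], 'count': 2}
After line 3 (count = len(items) = 3): data = {'items': [40, 36, 76], 'count': 3}

{'items': [40, 36, 76], 'count': 3}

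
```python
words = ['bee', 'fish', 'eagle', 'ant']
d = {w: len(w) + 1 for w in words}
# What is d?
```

{'bee': 4, 'fish': 5, 'eagle': 6, 'ant': 4}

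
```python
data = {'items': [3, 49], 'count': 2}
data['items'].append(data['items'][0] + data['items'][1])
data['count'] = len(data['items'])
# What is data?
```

After line 1: data = {'items': [3, 49], 'count': 2}
After line 2 (append 3 + 49 = 52): data = {'items': [3, 49, 52], 'count': 2}
After line 3 (count = len(items) = 3): data = {'items': [3, 49, 52], 'count': 3}

{'items': [3, 49, 52], 'count': 3}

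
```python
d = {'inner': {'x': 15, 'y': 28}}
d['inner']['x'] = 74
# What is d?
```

After line 1: d = {'inner': {'x': 15, 'y': 28}}
After line 2 (inner x overwritten): d = {'inner': {'x': 74, 'y': 28}}

{'inner': {'x': 74, 'y': 28}}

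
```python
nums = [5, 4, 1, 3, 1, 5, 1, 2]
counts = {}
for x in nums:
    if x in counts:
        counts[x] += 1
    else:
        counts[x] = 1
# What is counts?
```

Initial: counts = {}, nums = [5, 4, 1, 3, 1, 5, 1, 2]
See 5: counts = {5: 1}
See 4: counts = {5: 1, 4: 1}
See 1: counts = {5: 1, 4: 1, 1: 1}
See 3: counts = {5: 1, 4: 1, 1: 1, 3: 1}
See 1: counts = {5: 1, 4: 1, 1: 2, 3: 1}
See 5: counts = {5: 2, 4: 1, 1: 2, 3: 1}
See 1: counts = {5: 2, 4: 1, 1: 3, 3: 1}
See 2: counts = {5: 2, 4: 1, 1: 3, 3: 1, 2: 1}

{5: 2, 4: 1, 1: 3, 3: 1, 2: 1}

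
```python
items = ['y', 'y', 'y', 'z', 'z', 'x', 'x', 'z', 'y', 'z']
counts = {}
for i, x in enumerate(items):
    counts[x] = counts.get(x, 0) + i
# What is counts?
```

Initial: counts = {}, items = ['y', 'y', 'y', 'z', 'z', 'x', 'x', 'z', 'y', 'z']
i=0, x='y': counts = {'y': 0}
i=1, x='y': counts = {'y': 1}
i=2, x='y': counts = {'y': 3}
i=3, x='z': counts = {'y': 3, 'z': 3}
i=4, x='z': counts = {'y': 3, 'z': 7}
i=5, x='x': counts = {'y': 3, 'z': 7, 'x': 5}
i=6, x='x': counts = {'y': 3, 'z': 7, 'x': 11}
i=7, x='z': counts = {'y': 3, 'z': 14, 'x': 11}
i=8, x='y': counts = {'y': 11, 'z': 14, 'x': 11}
i=9, x='z': counts = {'y': 11, 'z': 23, 'x': 11}

{'y': 11, 'z': 23, 'x': 11}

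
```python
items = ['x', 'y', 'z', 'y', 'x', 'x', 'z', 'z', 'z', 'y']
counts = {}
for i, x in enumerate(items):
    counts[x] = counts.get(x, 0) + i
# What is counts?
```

Initial: counts = {}, items = ['x', 'y', 'z', 'y', 'x', 'x', 'z', 'z', 'z', 'y']
i=0, x='x': counts = {'x': 0}
i=1, x='y': counts = {'x': 0, 'y': 1}
i=2, x='z': counts = {'x': 0, 'y': 1, 'z': 2}
i=3, x='y': counts = {'x': 0, 'y': 4, 'z': 2}
i=4, x='x': counts = {'x': 4, 'y': 4, 'z': 2}
i=5, x='x': counts = {'x': 9, 'y': 4, 'z': 2}
i=6, x='z': counts = {'x': 9, 'y': 4, 'z': 8}
i=7, x='z': counts = {'x': 9, 'y': 4, 'z': 15}
i=8, x='z': counts = {'x': 9, 'y': 4, 'z': 23}
i=9, x='y': counts = {'x': 9, 'y': 13, 'z': 23}

{'x': 9, 'y': 13, 'z': 23}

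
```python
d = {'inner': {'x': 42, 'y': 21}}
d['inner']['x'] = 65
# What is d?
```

After line 1: d = {'inner': {'x': 42, 'y': 21}}
After line 2 (inner x overwritten): d = {'inner': {'x': 65, 'y': 21}}

{'inner': {'x': 65, 'y': 21}}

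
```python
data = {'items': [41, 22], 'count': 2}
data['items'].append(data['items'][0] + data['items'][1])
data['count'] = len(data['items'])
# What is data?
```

After line 1: data = {'items': [41, 22], 'count': 2}
After line 2 (append 41 + 22 = 63): data = {'items': [41, 22, 63], 'count': 2}
After line 3 (count = len(items) = 3): data = {'items': [41, 22, 63], 'count': 3}

{'items': [41, 22, 63], 'count': 3}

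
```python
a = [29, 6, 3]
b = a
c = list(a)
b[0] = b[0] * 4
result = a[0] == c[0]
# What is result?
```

After line 1: a = [29, 6, 3]
After line 2 (b = a, alias): a = [29, 6, 3], b = [29, 6, 3]
After line 3 (c = list(a) is a copy, new object): c = [29, 6, 3]
After line 4 (b[0] = 29 * 4 = 116; mutates shared a/b): a = b = [116, 6, 3], c = [29, 6, 3]
After line 5 (a[0] = 116, c[0] = 29; result = False)

False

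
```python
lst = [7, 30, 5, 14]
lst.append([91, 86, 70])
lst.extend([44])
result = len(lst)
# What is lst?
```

After line 1: lst = [7, 30, 5, 14]
After line 2 (append adds [91, 86, 70] as single element): lst = [7, 30, 5, 14, [91, 86, 70]]
After line 3 (extend unpacks [44], adds 44): lst = [7, 30, 5, 14, [91, 86, 70], 44]
After line 4: result = len(lst) = 6

[7, 30, 5, 14, [91, 86, 70], 44]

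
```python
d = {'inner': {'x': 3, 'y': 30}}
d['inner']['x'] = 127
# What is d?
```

After line 1: d = {'inner': {'x': 3, 'y': 30}}
After line 2 (inner x overwritten): d = {'inner': {'x': 127, 'y': 30}}

{'inner': {'x': 127, 'y': 30}}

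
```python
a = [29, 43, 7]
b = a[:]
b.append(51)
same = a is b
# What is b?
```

After line 1: a = [29, 43, 7]
After line 2 (b = a[:] is a shallow copy, new object): a = [29, 43, 7], b = [29, 43, 7]
After line 3 (append only mutates b): a = [29, 43, 7], b = [29, 43, 7, 51]
After line 4 (same = a is b; different objects -> False): same = False

[29, 43, 7, 51]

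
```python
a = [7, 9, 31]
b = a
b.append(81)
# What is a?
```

After line 1: a = [7, 9, 31]
After line 2 (b = a is an alias, same object): a = [7, 9, 31], b = [7, 9, 31]
After line 3 (b.append mutates the shared list): a = [7, 9, 31, 81], b = [7, 9, 31, 81]

[7, 9, 31, 81]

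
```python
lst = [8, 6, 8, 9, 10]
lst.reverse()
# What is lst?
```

[10, 9, 8, 6, 8]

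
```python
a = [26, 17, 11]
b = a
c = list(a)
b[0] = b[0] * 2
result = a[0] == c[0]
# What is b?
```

After line 1: a = [26, 17, 11]
After line 2 (b = a, alias): a = [26, 17, 11], b = [26, 17, 11]
After line 3 (c = list(a) is a copy, new object): c = [26, 17, 11]
After line 4 (b[0] = 26 * 2 = 52; mutates shared a/b): a = b = [52, 17, 11], c = [26, 17, 11]
After line 5 (a[0] = 52, c[0] = 26; result = False)

[52, 17, 11]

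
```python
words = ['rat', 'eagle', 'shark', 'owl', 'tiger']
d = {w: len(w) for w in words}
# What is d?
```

{'rat': 3, 'eagle': 5, 'shark': 5, 'owl': 3, 'tiger': 5}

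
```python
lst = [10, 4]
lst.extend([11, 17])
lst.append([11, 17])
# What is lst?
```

After line 1: lst = [10, 4]
After line 2 (extend unpacks [11, 17]): lst = [10, 4, 11, 17]
After line 3 (append adds [11, 17] as single element): lst = [10, 4, 11, 17, [11, 17]]

[10, 4, 11, 17, [11, 17]]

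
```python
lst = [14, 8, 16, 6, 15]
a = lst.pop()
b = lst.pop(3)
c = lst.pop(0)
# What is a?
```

After line 1: lst = [14, 8, 16, 6, 15]
After line 2 (pop() -> a = 15): lst = [14, 8, 16, 6]
After line 3 (pop(3) -> b = 6): lst = [14, 8, 16]
After line 4 (pop(0) -> c = 14): lst = [8, 16]

15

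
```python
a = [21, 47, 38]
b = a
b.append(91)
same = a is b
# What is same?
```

After line 1: a = [21, 47, 38]
After line 2 (b = a is an alias, same object): a = [21, 47, 38], b = [21, 47, 38]
After line 3 (b.append mutates the shared list): a = [21, 47, 38, 91], b = [21, 47, 38, 91]
After line 4 (same = a is b; same object -> True): same = True

True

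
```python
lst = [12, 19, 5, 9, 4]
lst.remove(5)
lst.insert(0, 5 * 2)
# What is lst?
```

After line 1: lst = [12, 19, 5, 9, 4]
After line 2 (remove first 5): lst = [12, 19, 9, 4]
After line 3 (insert 10 at index 0): lst = [10, 12, 19, 9, 4]

[10, 12, 19, 9, 4]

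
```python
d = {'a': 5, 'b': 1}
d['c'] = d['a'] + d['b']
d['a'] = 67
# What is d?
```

After line 1: d = {'a': 5, 'b': 1}
After line 2 (d['c'] = 5 + 1): d = {'a': 5, 'b': 1, 'c': 6}
After line 3: d = {'a': 67, 'b': 1, 'c': 6}

{'a': 67, 'b': 1, 'c': 6}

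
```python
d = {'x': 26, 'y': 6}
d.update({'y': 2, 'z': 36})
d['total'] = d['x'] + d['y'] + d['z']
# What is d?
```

After line 1: d = {'x': 26, 'y': 6}
After line 2 (y overwritten, z added): d = {'x': 26, 'y': 2, 'z': 36}
After line 3 (total = 26 + 2 + 36 = 64): d = {'x': 26, 'y': 2, 'z': 36, 'total': 64}

{'x': 26, 'y': 2, 'z': 36, 'total': 64}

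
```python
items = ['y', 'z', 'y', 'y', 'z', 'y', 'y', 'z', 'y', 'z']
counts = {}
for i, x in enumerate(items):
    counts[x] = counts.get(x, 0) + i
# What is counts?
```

Initial: counts = {}, items = ['y', 'z', 'y', 'y', 'z', 'y', 'y', 'z', 'y', 'z']
i=0, x='y': counts = {'y': 0}
i=1, x='z': counts = {'y': 0, 'z': 1}
i=2, x='y': counts = {'y': 2, 'z': 1}
i=3, x='y': counts = {'y': 5, 'z': 1}
i=4, x='z': counts = {'y': 5, 'z': 5}
i=5, x='y': counts = {'y': 10, 'z': 5}
i=6, x='y': counts = {'y': 16, 'z': 5}
i=7, x='z': counts = {'y': 16, 'z': 12}
i=8, x='y': counts = {'y': 24, 'z': 12}
i=9, x='z': counts = {'y': 24, 'z': 21}

{'y': 24, 'z': 21}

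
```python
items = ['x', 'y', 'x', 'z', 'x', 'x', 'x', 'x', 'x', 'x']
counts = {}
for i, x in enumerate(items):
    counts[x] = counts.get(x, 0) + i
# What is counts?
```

Initial: counts = {}, items = ['x', 'y', 'x', 'z', 'x', 'x', 'x', 'x', 'x', 'x']
i=0, x='x': counts = {'x': 0}
i=1, x='y': counts = {'x': 0, 'y': 1}
i=2, x='x': counts = {'x': 2, 'y': 1}
i=3, x='z': counts = {'x': 2, 'y': 1, 'z': 3}
i=4, x='x': counts = {'x': 6, 'y': 1, 'z': 3}
i=5, x='x': counts = {'x': 11, 'y': 1, 'z': 3}
i=6, x='x': counts = {'x': 17, 'y': 1, 'z': 3}
i=7, x='x': counts = {'x': 24, 'y': 1, 'z': 3}
i=8, x='x': counts = {'x': 32, 'y': 1, 'z': 3}
i=9, x='x': counts = {'x': 41, 'y': 1, 'z': 3}

{'x': 41, 'y': 1, 'z': 3}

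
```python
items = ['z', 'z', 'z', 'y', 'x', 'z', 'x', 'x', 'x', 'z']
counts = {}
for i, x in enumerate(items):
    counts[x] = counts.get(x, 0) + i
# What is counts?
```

Initial: counts = {}, items = ['z', 'z', 'z', 'y', 'x', 'z', 'x', 'x', 'x', 'z']
i=0, x='z': counts = {'z': 0}
i=1, x='z': counts = {'z': 1}
i=2, x='z': counts = {'z': 3}
i=3, x='y': counts = {'z': 3, 'y': 3}
i=4, x='x': counts = {'z': 3, 'y': 3, 'x': 4}
i=5, x='z': counts = {'z': 8, 'y': 3, 'x': 4}
i=6, x='x': counts = {'z': 8, 'y': 3, 'x': 10}
i=7, x='x': counts = {'z': 8, 'y': 3, 'x': 17}
i=8, x='x': counts = {'z': 8, 'y': 3, 'x': 25}
i=9, x='z': counts = {'z': 17, 'y': 3, 'x': 25}

{'z': 17, 'y': 3, 'x': 25}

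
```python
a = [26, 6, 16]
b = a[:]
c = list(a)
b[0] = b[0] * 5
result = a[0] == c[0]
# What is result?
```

After line 1: a = [26, 6, 16]
After line 2 (b = a[:], copy): a = [26, 6, 16], b = [26, 6, 16]
After line 3 (c = list(a) is a copy, new object): c = [26, 6, 16]
After line 4 (b[0] = 26 * 5 = 130; only b mutates (copy)): a = [26, 6, 16], b = [130, 6, 16], c = [26, 6, 16]
After line 5 (a[0] = 26, c[0] = 26; result = True)

True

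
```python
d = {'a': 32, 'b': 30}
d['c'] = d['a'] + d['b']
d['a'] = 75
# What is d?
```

After line 1: d = {'a': 32, 'b': 30}
After line 2 (d['c'] = 32 + 30): d = {'a': 32, 'b': 30, 'c': 62}
After line 3: d = {'a': 75, 'b': 30, 'c': 62}

{'a': 75, 'b': 30, 'c': 62}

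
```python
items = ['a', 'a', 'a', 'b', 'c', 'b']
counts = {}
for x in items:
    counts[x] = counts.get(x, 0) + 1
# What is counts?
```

Initial: counts = {}, items = ['a', 'a', 'a', 'b', 'c', 'b']
See 'a': counts = {'a': 1}
See 'a': counts = {'a': 2}
See 'a': counts = {'a': 3}
See 'b': counts = {'a': 3, 'b': 1}
See 'c': counts = {'a': 3, 'b': 1, 'c': 1}
See 'b': counts = {'a': 3, 'b': 2, 'c': 1}

{'a': 3, 'b': 2, 'c': 1}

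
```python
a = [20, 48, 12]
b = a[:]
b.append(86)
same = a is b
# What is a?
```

After line 1: a = [20, 48, 12]
After line 2 (b = a[:] is a shallow copy, new object): a = [20, 48, 12], b = [20, 48, 12]
After line 3 (append only mutates b): a = [20, 48, 12], b = [20, 48, 12, 86]
After line 4 (same = a is b; different objects -> False): same = False

[20, 48, 12]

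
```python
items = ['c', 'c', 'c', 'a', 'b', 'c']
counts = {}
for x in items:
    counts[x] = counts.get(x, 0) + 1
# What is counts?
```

Initial: counts = {}, items = ['c', 'c', 'c', 'a', 'b', 'c']
See 'c': counts = {'c': 1}
See 'c': counts = {'c': 2}
See 'c': counts = {'c': 3}
See 'a': counts = {'c': 3, 'a': 1}
See 'b': counts = {'c': 3, 'a': 1, 'b': 1}
See 'c': counts = {'c': 4, 'a': 1, 'b': 1}

{'c': 4, 'a': 1, 'b': 1}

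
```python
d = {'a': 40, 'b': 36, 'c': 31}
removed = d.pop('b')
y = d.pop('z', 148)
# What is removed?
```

After line 1: d = {'a': 40, 'b': 36, 'c': 31}
After line 2 (pop 'b' returns 36): d = {'a': 40, 'c': 31}, removed = 36
After line 3 (pop 'z' missing, returns default 148): d = {'a': 40, 'c': 31}, y = 148

36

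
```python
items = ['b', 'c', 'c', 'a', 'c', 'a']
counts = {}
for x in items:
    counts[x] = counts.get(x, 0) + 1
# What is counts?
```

Initial: counts = {}, items = ['b', 'c', 'c', 'a', 'c', 'a']
See 'b': counts = {'b': 1}
See 'c': counts = {'b': 1, 'c': 1}
See 'c': counts = {'b': 1, 'c': 2}
See 'a': counts = {'b': 1, 'c': 2, 'a': 1}
See 'c': counts = {'b': 1, 'c': 3, 'a': 1}
See 'a': counts = {'b': 1, 'c': 3, 'a': 2}

{'b': 1, 'c': 3, 'a': 2}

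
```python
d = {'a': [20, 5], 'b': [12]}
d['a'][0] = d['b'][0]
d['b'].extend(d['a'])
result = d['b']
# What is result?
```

After line 1: d = {'a': [20, 5], 'b': [12]}
After line 2 (a[0] = b[0] = 12): d = {'a': [12, 5], 'b': [12]}
After line 3 (b.extend(a) appends [12, 5]): d = {'a': [12, 5], 'b': [12, 12, 5]}
After line 4: result = d['b'] = [12, 12, 5]

[12, 12, 5]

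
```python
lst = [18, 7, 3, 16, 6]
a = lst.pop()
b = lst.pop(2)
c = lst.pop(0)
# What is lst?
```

After line 1: lst = [18, 7, 3, 16, 6]
After line 2 (pop() -> a = 6): lst = [18, 7, 3, 16]
After line 3 (pop(2) -> b = 3): lst = [18, 7, 16]
After line 4 (pop(0) -> c = 18): lst = [7, 16]

[7, 16]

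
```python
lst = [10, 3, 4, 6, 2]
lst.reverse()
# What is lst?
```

[2, 6, 4, 3, 10]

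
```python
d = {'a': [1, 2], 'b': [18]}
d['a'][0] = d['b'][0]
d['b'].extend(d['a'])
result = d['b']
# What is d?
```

After line 1: d = {'a': [1, 2], 'b': [18]}
After line 2 (a[0] = b[0] = 18): d = {'a': [18, 2], 'b': [18]}
After line 3 (b.extend(a) appends [18, 2]): d = {'a': [18, 2], 'b': [18, 18, 2]}
After line 4: result = d['b'] = [18, 18, 2]

{'a': [18, 2], 'b': [18, 18, 2]}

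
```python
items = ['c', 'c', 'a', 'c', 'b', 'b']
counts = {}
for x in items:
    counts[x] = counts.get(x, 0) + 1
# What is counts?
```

Initial: counts = {}, items = ['c', 'c', 'a', 'c', 'b', 'b']
See 'c': counts = {'c': 1}
See 'c': counts = {'c': 2}
See 'a': counts = {'c': 2, 'a': 1}
See 'c': counts = {'c': 3, 'a': 1}
See 'b': counts = {'c': 3, 'a': 1, 'b': 1}
See 'b': counts = {'c': 3, 'a': 1, 'b': 2}

{'c': 3, 'a': 1, 'b': 2}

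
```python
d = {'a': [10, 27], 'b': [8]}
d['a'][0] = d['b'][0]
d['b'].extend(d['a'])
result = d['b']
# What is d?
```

After line 1: d = {'a': [10, 27], 'b': [8]}
After line 2 (a[0] = b[0] = 8): d = {'a': [8, 27], 'b': [8]}
After line 3 (b.extend(a) appends [8, 27]): d = {'a': [8, 27], 'b': [8, 8, 27]}
After line 4: result = d['b'] = [8, 8, 27]

{'a': [8, 27], 'b': [8, 8, 27]}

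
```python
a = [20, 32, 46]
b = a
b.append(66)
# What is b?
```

After line 1: a = [20, 32, 46]
After line 2 (b = a is an alias, same object): a = [20, 32, 46], b = [20, 32, 46]
After line 3 (b.append mutates the shared list): a = [20, 32, 46, 66], b = [20, 32, 46, 66]

[20, 32, 46, 66]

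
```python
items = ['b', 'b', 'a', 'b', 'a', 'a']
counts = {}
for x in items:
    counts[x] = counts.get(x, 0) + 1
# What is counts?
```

Initial: counts = {}, items = ['b', 'b', 'a', 'b', 'a', 'a']
See 'b': counts = {'b': 1}
See 'b': counts = {'b': 2}
See 'a': counts = {'b': 2, 'a': 1}
See 'b': counts = {'b': 3, 'a': 1}
See 'a': counts = {'b': 3, 'a': 2}
See 'a': counts = {'b': 3, 'a': 3}

{'b': 3, 'a': 3}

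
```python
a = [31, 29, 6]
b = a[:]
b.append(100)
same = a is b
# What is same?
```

After line 1: a = [31, 29, 6]
After line 2 (b = a[:] is a shallow copy, new object): a = [31, 29, 6], b = [31, 29, 6]
After line 3 (append only mutates b): a = [31, 29, 6], b = [31, 29, 6, 100]
After line 4 (same = a is b; different objects -> False): same = False

False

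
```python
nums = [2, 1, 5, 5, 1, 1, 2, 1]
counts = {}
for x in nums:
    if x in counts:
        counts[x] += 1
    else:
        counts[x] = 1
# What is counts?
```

Initial: counts = {}, nums = [2, 1, 5, 5, 1, 1, 2, 1]
See 2: counts = {2: 1}
See 1: counts = {2: 1, 1: 1}
See 5: counts = {2: 1, 1: 1, 5: 1}
See 5: counts = {2: 1, 1: 1, 5: 2}
See 1: counts = {2: 1, 1: 2, 5: 2}
See 1: counts = {2: 1, 1: 3, 5: 2}
See 2: counts = {2: 2, 1: 3, 5: 2}
See 1: counts = {2: 2, 1: 4, 5: 2}

{2: 2, 1: 4, 5: 2}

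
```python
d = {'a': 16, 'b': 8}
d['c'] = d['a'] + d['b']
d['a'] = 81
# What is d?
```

After line 1: d = {'a': 16, 'b': 8}
After line 2 (d['c'] = 16 + 8): d = {'a': 16, 'b': 8, 'c': 24}
After line 3: d = {'a': 81, 'b': 8, 'c': 24}

{'a': 81, 'b': 8, 'c': 24}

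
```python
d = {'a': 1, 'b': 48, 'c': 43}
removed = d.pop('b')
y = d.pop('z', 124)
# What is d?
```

After line 1: d = {'a': 1, 'b': 48, 'c': 43}
After line 2 (pop 'b' returns 48): d = {'a': 1, 'c': 43}, removed = 48
After line 3 (pop 'z' missing, returns default 124): d = {'a': 1, 'c': 43}, y = 124

{'a': 1, 'c': 43}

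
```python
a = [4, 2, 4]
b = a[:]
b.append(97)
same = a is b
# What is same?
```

After line 1: a = [4, 2, 4]
After line 2 (b = a[:] is a shallow copy, new object): a = [4, 2, 4], b = [4, 2, 4]
After line 3 (append only mutates b): a = [4, 2, 4], b = [4, 2, 4, 97]
After line 4 (same = a is b; different objects -> False): same = False

False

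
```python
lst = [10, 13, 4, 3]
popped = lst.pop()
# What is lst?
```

[10, 13, 4]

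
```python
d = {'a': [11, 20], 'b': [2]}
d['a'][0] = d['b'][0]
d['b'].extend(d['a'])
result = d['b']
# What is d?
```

After line 1: d = {'a': [11, 20], 'b': [2]}
After line 2 (a[0] = b[0] = 2): d = {'a': [2, 20], 'b': [2]}
After line 3 (b.extend(a) appends [2, 20]): d = {'a': [2, 20], 'b': [2, 2, 20]}
After line 4: result = d['b'] = [2, 2, 20]

{'a': [2, 20], 'b': [2, 2, 20]}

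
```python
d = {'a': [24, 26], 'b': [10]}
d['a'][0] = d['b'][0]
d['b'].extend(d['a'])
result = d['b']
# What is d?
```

After line 1: d = {'a': [24, 26], 'b': [10]}
After line 2 (a[0] = b[0] = 10): d = {'a': [10, 26], 'b': [10]}
After line 3 (b.extend(a) appends [10, 26]): d = {'a': [10, 26], 'b': [10, 10, 26]}
After line 4: result = d['b'] = [10, 10, 26]

{'a': [10, 26], 'b': [10, 10, 26]}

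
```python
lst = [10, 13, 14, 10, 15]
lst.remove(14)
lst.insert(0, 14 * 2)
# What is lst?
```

After line 1: lst = [10, 13, 14, 10, 15]
After line 2 (remove first 14): lst = [10, 13, 10, 15]
After line 3 (insert 28 at index 0): lst = [28, 10, 13, 10, 15]

[28, 10, 13, 10, 15]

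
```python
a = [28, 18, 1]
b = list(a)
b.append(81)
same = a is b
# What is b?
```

After line 1: a = [28, 18, 1]
After line 2 (b = list(a) is a shallow copy, new object): a = [28, 18, 1], b = [28, 18, 1]
After line 3 (append only mutates b): a = [28, 18, 1], b = [28, 18, 1, 81]
After line 4 (same = a is b; different objects -> False): same = False

[28, 18, 1, 81]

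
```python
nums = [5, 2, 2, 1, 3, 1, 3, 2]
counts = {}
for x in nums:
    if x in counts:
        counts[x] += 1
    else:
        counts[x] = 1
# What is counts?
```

Initial: counts = {}, nums = [5, 2, 2, 1, 3, 1, 3, 2]
See 5: counts = {5: 1}
See 2: counts = {5: 1, 2: 1}
See 2: counts = {5: 1, 2: 2}
See 1: counts = {5: 1, 2: 2, 1: 1}
See 3: counts = {5: 1, 2: 2, 1: 1, 3: 1}
See 1: counts = {5: 1, 2: 2, 1: 2, 3: 1}
See 3: counts = {5: 1, 2: 2, 1: 2, 3: 2}
See 2: counts = {5: 1, 2: 3, 1: 2, 3: 2}

{5: 1, 2: 3, 1: 2, 3: 2}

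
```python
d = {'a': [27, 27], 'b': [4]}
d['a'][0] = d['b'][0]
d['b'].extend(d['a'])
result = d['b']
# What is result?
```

After line 1: d = {'a': [27, 27], 'b': [4]}
After line 2 (a[0] = b[0] = 4): d = {'a': [4, 27], 'b': [4]}
After line 3 (b.extend(a) appends [4, 27]): d = {'a': [4, 27], 'b': [4, 4, 27]}
After line 4: result = d['b'] = [4, 4, 27]

[4, 4, 27]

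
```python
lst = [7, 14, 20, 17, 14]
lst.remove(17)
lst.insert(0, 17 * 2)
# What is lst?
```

After line 1: lst = [7, 14, 20, 17, 14]
After line 2 (remove first 17): lst = [7, 14, 20, 14]
After line 3 (insert 34 at index 0): lst = [34, 7, 14, 20, 14]

[34, 7, 14, 20, 14]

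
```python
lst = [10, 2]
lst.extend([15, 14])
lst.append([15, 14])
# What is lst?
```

After line 1: lst = [10, 2]
After line 2 (extend unpacks [15, 14]): lst = [10, 2, 15, 14]
After line 3 (append adds [15, 14] as single element): lst = [10, 2, 15, 14, [15, 14]]

[10, 2, 15, 14, [15, 14]]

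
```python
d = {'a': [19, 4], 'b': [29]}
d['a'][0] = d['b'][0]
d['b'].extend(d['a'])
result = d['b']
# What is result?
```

After line 1: d = {'a': [19, 4], 'b': [29]}
After line 2 (a[0] = b[0] = 29): d = {'a': [29, 4], 'b': [29]}
After line 3 (b.extend(a) appends [29, 4]): d = {'a': [29, 4], 'b': [29, 29, 4]}
After line 4: result = d['b'] = [29, 29, 4]

[29, 29, 4]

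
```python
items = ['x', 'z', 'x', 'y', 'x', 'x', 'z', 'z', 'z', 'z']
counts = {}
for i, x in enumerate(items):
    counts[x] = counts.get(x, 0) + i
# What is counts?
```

Initial: counts = {}, items = ['x', 'z', 'x', 'y', 'x', 'x', 'z', 'z', 'z', 'z']
i=0, x='x': counts = {'x': 0}
i=1, x='z': counts = {'x': 0, 'z': 1}
i=2, x='x': counts = {'x': 2, 'z': 1}
i=3, x='y': counts = {'x': 2, 'z': 1, 'y': 3}
i=4, x='x': counts = {'x': 6, 'z': 1, 'y': 3}
i=5, x='x': counts = {'x': 11, 'z': 1, 'y': 3}
i=6, x='z': counts = {'x': 11, 'z': 7, 'y': 3}
i=7, x='z': counts = {'x': 11, 'z': 14, 'y': 3}
i=8, x='z': counts = {'x': 11, 'z': 22, 'y': 3}
i=9, x='z': counts = {'x': 11, 'z': 31, 'y': 3}

{'x': 11, 'z': 31, 'y': 3}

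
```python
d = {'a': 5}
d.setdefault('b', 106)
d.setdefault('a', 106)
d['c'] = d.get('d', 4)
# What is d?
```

After line 1: d = {'a': 5}
After line 2 (setdefault adds 'b'=106): d = {'a': 5, 'b': 106}
After line 3 (setdefault 'a' no-op, already exists): d = {'a': 5, 'b': 106}
After line 4 (get('d', 4) returns default since 'd' not in d): d = {'a': 5, 'b': 106, 'c': 4}

{'a': 5, 'b': 106, 'c': 4}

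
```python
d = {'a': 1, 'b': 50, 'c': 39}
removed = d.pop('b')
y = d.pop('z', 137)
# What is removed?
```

After line 1: d = {'a': 1, 'b': 50, 'c': 39}
After line 2 (pop 'b' returns 50): d = {'a': 1, 'c': 39}, removed = 50
After line 3 (pop 'z' missing, returns default 137): d = {'a': 1, 'c': 39}, y = 137

50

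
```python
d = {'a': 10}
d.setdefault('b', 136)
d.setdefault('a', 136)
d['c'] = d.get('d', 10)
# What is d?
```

After line 1: d = {'a': 10}
After line 2 (setdefault adds 'b'=136): d = {'a': 10, 'b': 136}
After line 3 (setdefault 'a' no-op, already exists): d = {'a': 10, 'b': 136}
After line 4 (get('d', 10) returns default since 'd' not in d): d = {'a': 10, 'b': 136, 'c': 10}

{'a': 10, 'b': 136, 'c': 10}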